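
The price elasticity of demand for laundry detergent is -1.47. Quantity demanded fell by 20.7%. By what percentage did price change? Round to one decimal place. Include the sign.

14.1%

%ΔP ≈ %ΔQ / ε = (-20.7%)/(-1.47) = 14.08%.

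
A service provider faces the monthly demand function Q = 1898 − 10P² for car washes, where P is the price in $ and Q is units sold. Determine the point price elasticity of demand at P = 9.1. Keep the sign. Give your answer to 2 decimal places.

At P = 9.1, Q = 1069.900.
dQ/dP = −20P = -182.
ε = (dQ/dP)(P/Q) = (-182)(9.1/1069.900).
|ε| > 1, so demand is elastic at this price.

-1.55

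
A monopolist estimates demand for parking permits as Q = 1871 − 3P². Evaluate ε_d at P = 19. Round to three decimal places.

-2.749

At P = 19, Q = 788.
dQ/dP = −6P = -114.
ε = (dQ/dP)(P/Q) = (-114)(19/788).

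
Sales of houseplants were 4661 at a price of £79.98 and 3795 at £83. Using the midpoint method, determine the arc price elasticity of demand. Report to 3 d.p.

-5.527

ΔQ = 3795 − 4661 = -866; ΔP = 83 − 79.98 = 3.02.
Midpoints: P̄ = 81.49, Q̄ = 4228.0.
ε = (ΔQ/ΔP)(P̄/Q̄) = (-866/3.02)(81.49/4228.0).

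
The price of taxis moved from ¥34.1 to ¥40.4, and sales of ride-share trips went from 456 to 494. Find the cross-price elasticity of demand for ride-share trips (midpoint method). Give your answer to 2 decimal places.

0.47

ΔQ_x = 494 − 456 = 38; ΔP_y = 40.4 − 34.1 = 6.3.
Midpoints: P̄_y = 37.25, Q̄_x = 475.0.
ε_xy = (ΔQ_x/ΔP_y)(P̄_y/Q̄_x) = (38/6.3)(37.25/475.0).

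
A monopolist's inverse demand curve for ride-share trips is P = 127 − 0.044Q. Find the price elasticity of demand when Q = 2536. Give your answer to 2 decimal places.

At Q = 2536, P = 127 − 0.044(2536) = 15.42.
dP/dQ = −0.044, so dQ/dP = 1/(−0.044) = -22.727.
ε = (dQ/dP)(P/Q) = (-22.727)(15.42/2536).

-0.14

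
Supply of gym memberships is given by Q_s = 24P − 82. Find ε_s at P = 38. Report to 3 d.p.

1.099

At P = 38, Q_s = 830.
dQ_s/dP = 24.
ε_s = (dQ_s/dP)(P/Q_s) = (24)(38/830).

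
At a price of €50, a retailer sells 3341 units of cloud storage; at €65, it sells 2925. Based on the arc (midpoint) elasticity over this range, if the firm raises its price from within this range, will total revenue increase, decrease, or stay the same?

Arc ε = (-416/15)(57.50/3133.0) ≈ -0.509.
|ε| = 0.51 < 1, so demand is inelastic. A price rise therefore raises total revenue.

increase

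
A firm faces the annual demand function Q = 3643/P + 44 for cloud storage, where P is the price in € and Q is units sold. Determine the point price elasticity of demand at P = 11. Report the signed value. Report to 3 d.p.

At P = 11, Q = 375.182.
dQ/dP = −3643/P² = -30.107.
ε = (dQ/dP)(P/Q) = (-30.107)(11/375.182).

-0.883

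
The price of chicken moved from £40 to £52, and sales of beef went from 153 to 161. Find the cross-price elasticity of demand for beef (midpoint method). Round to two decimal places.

ΔQ_x = 161 − 153 = 8; ΔP_y = 52 − 40 = 12.
Midpoints: P̄_y = 46.00, Q̄_x = 157.0.
ε_xy = (ΔQ_x/ΔP_y)(P̄_y/Q̄_x) = (8/12)(46.00/157.0).

0.20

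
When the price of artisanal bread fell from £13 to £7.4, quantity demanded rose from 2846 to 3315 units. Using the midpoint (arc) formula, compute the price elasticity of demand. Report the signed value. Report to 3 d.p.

ΔQ = 3315 − 2846 = 469; ΔP = 7.4 − 13 = -5.6.
Midpoints: P̄ = 10.20, Q̄ = 3080.5.
ε = (ΔQ/ΔP)(P̄/Q̄) = (469/-5.6)(10.20/3080.5).

-0.277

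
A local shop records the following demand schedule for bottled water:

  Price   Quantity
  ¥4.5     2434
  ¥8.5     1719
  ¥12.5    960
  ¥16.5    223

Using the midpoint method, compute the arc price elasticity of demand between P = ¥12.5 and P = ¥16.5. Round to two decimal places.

-4.52

At P = 12.5, Q = 960; at P = 16.5, Q = 223.
ΔQ = -737, ΔP = 4.0. Midpoints: P̄ = 14.50, Q̄ = 591.5.
ε = (ΔQ/ΔP)(P̄/Q̄) = (-737/4.0)(14.50/591.5).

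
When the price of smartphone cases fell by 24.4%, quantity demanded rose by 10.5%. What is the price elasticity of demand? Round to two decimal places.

-0.43

ε = %ΔQ / %ΔP = (10.5)/(-24.4) = -0.430.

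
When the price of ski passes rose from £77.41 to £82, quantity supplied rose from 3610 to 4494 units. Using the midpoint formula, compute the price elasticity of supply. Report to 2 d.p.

ΔQ = 4494 − 3610 = 884; ΔP = 82 − 77.41 = 4.59.
Midpoints: P̄ = 79.70, Q̄ = 4052.0.
ε_s = (ΔQ/ΔP)(P̄/Q̄) = (884/4.59)(79.70/4052.0).

3.79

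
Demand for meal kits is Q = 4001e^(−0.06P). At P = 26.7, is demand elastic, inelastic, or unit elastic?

Q = 806.174, dQ/dP = -48.370.
ε = (dQ/dP)(P/Q) ≈ -1.602.
|ε| = 1.60 > 1.

elastic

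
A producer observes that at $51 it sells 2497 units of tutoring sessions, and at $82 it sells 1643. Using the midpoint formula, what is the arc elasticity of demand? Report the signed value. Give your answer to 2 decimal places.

-0.89

ΔQ = 1643 − 2497 = -854; ΔP = 82 − 51 = 31.
Midpoints: P̄ = 66.50, Q̄ = 2070.0.
ε = (ΔQ/ΔP)(P̄/Q̄) = (-854/31)(66.50/2070.0).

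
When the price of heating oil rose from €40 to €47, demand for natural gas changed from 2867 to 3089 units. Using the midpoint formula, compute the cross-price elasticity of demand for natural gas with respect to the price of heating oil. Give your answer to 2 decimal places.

ΔQ_x = 3089 − 2867 = 222; ΔP_y = 47 − 40 = 7.
Midpoints: P̄_y = 43.50, Q̄_x = 2978.0.
ε_xy = (ΔQ_x/ΔP_y)(P̄_y/Q̄_x) = (222/7)(43.50/2978.0).
ε_xy > 0, so the goods are substitutes.

0.46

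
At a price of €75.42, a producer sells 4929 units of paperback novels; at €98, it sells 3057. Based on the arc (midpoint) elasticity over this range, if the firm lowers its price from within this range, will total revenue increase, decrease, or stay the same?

increase

Arc ε = (-1872/22.58)(86.71/3993.0) ≈ -1.800.
|ε| = 1.80 > 1, so demand is elastic. A price cut therefore raises total revenue.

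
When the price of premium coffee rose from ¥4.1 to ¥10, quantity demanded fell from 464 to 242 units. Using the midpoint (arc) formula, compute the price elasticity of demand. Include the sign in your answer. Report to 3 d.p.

-0.751

ΔQ = 242 − 464 = -222; ΔP = 10 − 4.1 = 5.9.
Midpoints: P̄ = 7.05, Q̄ = 353.0.
ε = (ΔQ/ΔP)(P̄/Q̄) = (-222/5.9)(7.05/353.0).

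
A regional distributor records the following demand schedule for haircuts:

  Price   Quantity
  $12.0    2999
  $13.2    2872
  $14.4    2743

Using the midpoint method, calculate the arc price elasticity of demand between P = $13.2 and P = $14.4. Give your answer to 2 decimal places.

-0.53

At P = 13.2, Q = 2872; at P = 14.4, Q = 2743.
ΔQ = -129, ΔP = 1.2. Midpoints: P̄ = 13.80, Q̄ = 2807.5.
ε = (ΔQ/ΔP)(P̄/Q̄) = (-129/1.2)(13.80/2807.5).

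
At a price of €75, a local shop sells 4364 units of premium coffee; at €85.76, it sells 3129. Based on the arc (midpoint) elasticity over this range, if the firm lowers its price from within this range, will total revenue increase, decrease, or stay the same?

Arc ε = (-1235/10.76)(80.38/3746.5) ≈ -2.463.
|ε| = 2.46 > 1, so demand is elastic. A price cut therefore raises total revenue.

increase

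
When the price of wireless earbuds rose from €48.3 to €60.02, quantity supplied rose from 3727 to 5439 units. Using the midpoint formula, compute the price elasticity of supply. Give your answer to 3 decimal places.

ΔQ = 5439 − 3727 = 1712; ΔP = 60.02 − 48.3 = 11.72.
Midpoints: P̄ = 54.16, Q̄ = 4583.0.
ε_s = (ΔQ/ΔP)(P̄/Q̄) = (1712/11.72)(54.16/4583.0).

1.726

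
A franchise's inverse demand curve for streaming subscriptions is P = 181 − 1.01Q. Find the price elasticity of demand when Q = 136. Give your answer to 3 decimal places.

-0.318

At Q = 136, P = 181 − 1.01(136) = 43.64.
dP/dQ = −1.01, so dQ/dP = 1/(−1.01) = -0.990.
ε = (dQ/dP)(P/Q) = (-0.990)(43.64/136).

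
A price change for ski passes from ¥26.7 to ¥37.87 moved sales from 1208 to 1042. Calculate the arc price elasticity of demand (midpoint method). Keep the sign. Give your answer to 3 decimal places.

ΔQ = 1042 − 1208 = -166; ΔP = 37.87 − 26.7 = 11.17.
Midpoints: P̄ = 32.28, Q̄ = 1125.0.
ε = (ΔQ/ΔP)(P̄/Q̄) = (-166/11.17)(32.28/1125.0).

-0.426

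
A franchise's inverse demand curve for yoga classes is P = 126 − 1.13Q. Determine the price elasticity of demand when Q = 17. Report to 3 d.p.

-5.559

At Q = 17, P = 126 − 1.13(17) = 106.79.
dP/dQ = −1.13, so dQ/dP = 1/(−1.13) = -0.885.
ε = (dQ/dP)(P/Q) = (-0.885)(106.79/17).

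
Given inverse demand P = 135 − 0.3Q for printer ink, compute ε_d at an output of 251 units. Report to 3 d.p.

At Q = 251, P = 135 − 0.3(251) = 59.70.
dP/dQ = −0.3, so dQ/dP = 1/(−0.3) = -3.333.
ε = (dQ/dP)(P/Q) = (-3.333)(59.70/251).

-0.793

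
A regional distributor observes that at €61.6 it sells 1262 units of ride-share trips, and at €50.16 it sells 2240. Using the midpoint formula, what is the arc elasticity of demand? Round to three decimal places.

-2.728

ΔQ = 2240 − 1262 = 978; ΔP = 50.16 − 61.6 = -11.44.
Midpoints: P̄ = 55.88, Q̄ = 1751.0.
ε = (ΔQ/ΔP)(P̄/Q̄) = (978/-11.44)(55.88/1751.0).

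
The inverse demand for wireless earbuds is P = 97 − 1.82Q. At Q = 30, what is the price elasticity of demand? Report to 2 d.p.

At Q = 30, P = 97 − 1.82(30) = 42.40.
dP/dQ = −1.82, so dQ/dP = 1/(−1.82) = -0.549.
ε = (dQ/dP)(P/Q) = (-0.549)(42.40/30).

-0.78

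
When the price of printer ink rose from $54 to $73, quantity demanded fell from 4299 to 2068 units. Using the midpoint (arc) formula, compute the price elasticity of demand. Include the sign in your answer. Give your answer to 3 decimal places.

ΔQ = 2068 − 4299 = -2231; ΔP = 73 − 54 = 19.
Midpoints: P̄ = 63.50, Q̄ = 3183.5.
ε = (ΔQ/ΔP)(P̄/Q̄) = (-2231/19)(63.50/3183.5).

-2.342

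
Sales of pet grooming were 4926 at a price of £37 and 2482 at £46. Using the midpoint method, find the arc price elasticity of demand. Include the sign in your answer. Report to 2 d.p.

-3.04

ΔQ = 2482 − 4926 = -2444; ΔP = 46 − 37 = 9.
Midpoints: P̄ = 41.50, Q̄ = 3704.0.
ε = (ΔQ/ΔP)(P̄/Q̄) = (-2444/9)(41.50/3704.0).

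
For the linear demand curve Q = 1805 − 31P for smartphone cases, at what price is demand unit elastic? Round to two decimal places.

For linear demand Q = a − bP, ε = −bP/(a − bP). |ε| = 1 when bP = a − bP, i.e. P = a/(2b).
P = 1805/(2·31) = 1805/62 = 29.1129.

29.11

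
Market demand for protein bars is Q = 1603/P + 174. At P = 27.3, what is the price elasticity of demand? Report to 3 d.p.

-0.252

At P = 27.3, Q = 232.718.
dQ/dP = −1603/P² = -2.151.
ε = (dQ/dP)(P/Q) = (-2.151)(27.3/232.718).
|ε| < 1, so demand is inelastic at this price.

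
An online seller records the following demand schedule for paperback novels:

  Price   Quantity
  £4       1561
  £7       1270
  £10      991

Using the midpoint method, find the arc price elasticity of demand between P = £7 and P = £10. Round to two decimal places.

At P = 7, Q = 1270; at P = 10, Q = 991.
ΔQ = -279, ΔP = 3. Midpoints: P̄ = 8.50, Q̄ = 1130.5.
ε = (ΔQ/ΔP)(P̄/Q̄) = (-279/3)(8.50/1130.5).

-0.70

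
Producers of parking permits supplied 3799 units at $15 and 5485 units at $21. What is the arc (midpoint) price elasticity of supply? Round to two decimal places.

ΔQ = 5485 − 3799 = 1686; ΔP = 21 − 15 = 6.
Midpoints: P̄ = 18.00, Q̄ = 4642.0.
ε_s = (ΔQ/ΔP)(P̄/Q̄) = (1686/6)(18.00/4642.0).

1.09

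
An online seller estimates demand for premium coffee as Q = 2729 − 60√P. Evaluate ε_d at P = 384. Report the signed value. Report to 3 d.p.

-0.378

At P = 384, Q = 1553.245.
dQ/dP = −60/(2√P) = -1.531.
ε = (dQ/dP)(P/Q) = (-1.531)(384/1553.245).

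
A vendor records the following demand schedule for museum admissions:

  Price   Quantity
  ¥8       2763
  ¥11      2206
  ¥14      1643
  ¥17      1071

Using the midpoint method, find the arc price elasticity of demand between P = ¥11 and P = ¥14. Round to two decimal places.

At P = 11, Q = 2206; at P = 14, Q = 1643.
ΔQ = -563, ΔP = 3. Midpoints: P̄ = 12.50, Q̄ = 1924.5.
ε = (ΔQ/ΔP)(P̄/Q̄) = (-563/3)(12.50/1924.5).

-1.22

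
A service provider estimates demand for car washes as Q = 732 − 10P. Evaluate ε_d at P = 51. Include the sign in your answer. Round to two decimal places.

At P = 51, Q = 222.
dQ/dP = −10.
ε = (dQ/dP)(P/Q) = (-10)(51/222).

-2.30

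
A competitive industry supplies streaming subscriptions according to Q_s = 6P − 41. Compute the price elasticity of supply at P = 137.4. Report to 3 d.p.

At P = 137.4, Q_s = 783.40.
dQ_s/dP = 6.
ε_s = (dQ_s/dP)(P/Q_s) = (6)(137.4/783.40).

1.052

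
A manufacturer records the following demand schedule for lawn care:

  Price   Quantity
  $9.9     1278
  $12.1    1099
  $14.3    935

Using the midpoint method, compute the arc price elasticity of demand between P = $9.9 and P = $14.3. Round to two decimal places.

At P = 9.9, Q = 1278; at P = 14.3, Q = 935.
ΔQ = -343, ΔP = 4.4. Midpoints: P̄ = 12.10, Q̄ = 1106.5.
ε = (ΔQ/ΔP)(P̄/Q̄) = (-343/4.4)(12.10/1106.5).

-0.85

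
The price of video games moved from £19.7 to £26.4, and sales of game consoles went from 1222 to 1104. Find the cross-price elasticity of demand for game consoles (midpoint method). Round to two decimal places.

ΔQ_x = 1104 − 1222 = -118; ΔP_y = 26.4 − 19.7 = 6.7.
Midpoints: P̄_y = 23.05, Q̄_x = 1163.0.
ε_xy = (ΔQ_x/ΔP_y)(P̄_y/Q̄_x) = (-118/6.7)(23.05/1163.0).
ε_xy < 0, so the goods are complements.

-0.35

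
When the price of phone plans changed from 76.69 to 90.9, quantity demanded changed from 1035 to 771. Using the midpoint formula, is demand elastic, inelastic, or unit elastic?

Arc ε ≈ -1.724.
|ε| = 1.72 > 1.

elastic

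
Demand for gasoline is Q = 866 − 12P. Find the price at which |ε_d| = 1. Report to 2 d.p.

For linear demand Q = a − bP, ε = −bP/(a − bP). |ε| = 1 when bP = a − bP, i.e. P = a/(2b).
P = 866/(2·12) = 866/24 = 36.0833.

36.08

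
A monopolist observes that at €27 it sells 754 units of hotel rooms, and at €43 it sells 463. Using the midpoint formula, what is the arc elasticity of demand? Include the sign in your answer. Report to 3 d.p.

ΔQ = 463 − 754 = -291; ΔP = 43 − 27 = 16.
Midpoints: P̄ = 35.00, Q̄ = 608.5.
ε = (ΔQ/ΔP)(P̄/Q̄) = (-291/16)(35.00/608.5).

-1.046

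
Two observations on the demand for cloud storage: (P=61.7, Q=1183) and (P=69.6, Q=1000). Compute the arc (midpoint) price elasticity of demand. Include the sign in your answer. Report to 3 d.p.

-1.393

ΔQ = 1000 − 1183 = -183; ΔP = 69.6 − 61.7 = 7.9.
Midpoints: P̄ = 65.65, Q̄ = 1091.5.
ε = (ΔQ/ΔP)(P̄/Q̄) = (-183/7.9)(65.65/1091.5).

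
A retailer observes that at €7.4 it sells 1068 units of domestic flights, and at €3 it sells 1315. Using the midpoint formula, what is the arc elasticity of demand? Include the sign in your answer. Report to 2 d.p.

ΔQ = 1315 − 1068 = 247; ΔP = 3 − 7.4 = -4.4.
Midpoints: P̄ = 5.20, Q̄ = 1191.5.
ε = (ΔQ/ΔP)(P̄/Q̄) = (247/-4.4)(5.20/1191.5).

-0.24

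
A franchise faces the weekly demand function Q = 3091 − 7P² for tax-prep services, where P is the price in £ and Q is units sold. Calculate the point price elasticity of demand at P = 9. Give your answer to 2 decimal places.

At P = 9, Q = 2524.
dQ/dP = −14P = -126.
ε = (dQ/dP)(P/Q) = (-126)(9/2524).

-0.45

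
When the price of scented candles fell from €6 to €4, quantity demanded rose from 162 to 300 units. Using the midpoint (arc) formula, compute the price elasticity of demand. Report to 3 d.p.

-1.494

ΔQ = 300 − 162 = 138; ΔP = 4 − 6 = -2.
Midpoints: P̄ = 5.00, Q̄ = 231.0.
ε = (ΔQ/ΔP)(P̄/Q̄) = (138/-2)(5.00/231.0).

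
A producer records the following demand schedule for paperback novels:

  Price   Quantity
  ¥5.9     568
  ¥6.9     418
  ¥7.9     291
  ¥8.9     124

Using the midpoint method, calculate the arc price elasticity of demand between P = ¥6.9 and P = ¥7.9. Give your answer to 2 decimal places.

-2.65

At P = 6.9, Q = 418; at P = 7.9, Q = 291.
ΔQ = -127, ΔP = 1.0. Midpoints: P̄ = 7.40, Q̄ = 354.5.
ε = (ΔQ/ΔP)(P̄/Q̄) = (-127/1.0)(7.40/354.5).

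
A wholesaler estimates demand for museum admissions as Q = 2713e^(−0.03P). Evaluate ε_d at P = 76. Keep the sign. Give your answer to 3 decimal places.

At P = 76, Q = 277.497.
dQ/dP = −0.03·2713e^(−0.03P) = −0.03Q = -8.325.
ε = (dQ/dP)(P/Q) = (-8.325)(76/277.497).

-2.280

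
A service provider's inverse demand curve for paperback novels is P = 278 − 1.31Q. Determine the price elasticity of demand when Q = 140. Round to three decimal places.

At Q = 140, P = 278 − 1.31(140) = 94.60.
dP/dQ = −1.31, so dQ/dP = 1/(−1.31) = -0.763.
ε = (dQ/dP)(P/Q) = (-0.763)(94.60/140).

-0.516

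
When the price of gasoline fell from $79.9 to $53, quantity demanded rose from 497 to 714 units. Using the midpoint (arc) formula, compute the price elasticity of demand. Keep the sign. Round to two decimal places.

-0.89

ΔQ = 714 − 497 = 217; ΔP = 53 − 79.9 = -26.9.
Midpoints: P̄ = 66.45, Q̄ = 605.5.
ε = (ΔQ/ΔP)(P̄/Q̄) = (217/-26.9)(66.45/605.5).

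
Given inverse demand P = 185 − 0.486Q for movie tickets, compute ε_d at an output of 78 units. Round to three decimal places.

-3.880

At Q = 78, P = 185 − 0.486(78) = 147.09.
dP/dQ = −0.486, so dQ/dP = 1/(−0.486) = -2.058.
ε = (dQ/dP)(P/Q) = (-2.058)(147.09/78).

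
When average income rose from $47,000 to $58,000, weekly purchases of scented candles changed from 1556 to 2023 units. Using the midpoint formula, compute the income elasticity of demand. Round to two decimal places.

1.25

ΔQ = 467, ΔI = 11000. Midpoints: Ī = 52,500, Q̄ = 1789.5.
ε_I = (ΔQ/ΔI)(Ī/Q̄) = (467/11000)(52500/1789.5).
ε_I > 0, so the good is normal.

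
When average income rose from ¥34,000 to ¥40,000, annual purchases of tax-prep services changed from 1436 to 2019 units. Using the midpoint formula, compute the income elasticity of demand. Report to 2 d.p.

2.08

ΔQ = 583, ΔI = 6000. Midpoints: Ī = 37,000, Q̄ = 1727.5.
ε_I = (ΔQ/ΔI)(Ī/Q̄) = (583/6000)(37000/1727.5).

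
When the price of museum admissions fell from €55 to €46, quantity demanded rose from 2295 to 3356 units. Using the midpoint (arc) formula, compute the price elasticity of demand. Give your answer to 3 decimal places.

ΔQ = 3356 − 2295 = 1061; ΔP = 46 − 55 = -9.
Midpoints: P̄ = 50.50, Q̄ = 2825.5.
ε = (ΔQ/ΔP)(P̄/Q̄) = (1061/-9)(50.50/2825.5).

-2.107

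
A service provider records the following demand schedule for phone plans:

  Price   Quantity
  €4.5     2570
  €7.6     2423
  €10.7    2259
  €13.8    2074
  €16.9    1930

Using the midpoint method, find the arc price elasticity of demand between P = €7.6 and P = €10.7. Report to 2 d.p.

-0.21

At P = 7.6, Q = 2423; at P = 10.7, Q = 2259.
ΔQ = -164, ΔP = 3.1. Midpoints: P̄ = 9.15, Q̄ = 2341.0.
ε = (ΔQ/ΔP)(P̄/Q̄) = (-164/3.1)(9.15/2341.0).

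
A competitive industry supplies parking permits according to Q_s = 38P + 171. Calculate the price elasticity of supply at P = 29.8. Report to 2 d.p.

At P = 29.8, Q_s = 1303.40.
dQ_s/dP = 38.
ε_s = (dQ_s/dP)(P/Q_s) = (38)(29.8/1303.40).

0.87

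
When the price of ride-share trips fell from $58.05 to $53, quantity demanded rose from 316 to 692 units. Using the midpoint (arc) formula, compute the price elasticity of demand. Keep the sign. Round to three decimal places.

ΔQ = 692 − 316 = 376; ΔP = 53 − 58.05 = -5.05.
Midpoints: P̄ = 55.52, Q̄ = 504.0.
ε = (ΔQ/ΔP)(P̄/Q̄) = (376/-5.05)(55.52/504.0).

-8.203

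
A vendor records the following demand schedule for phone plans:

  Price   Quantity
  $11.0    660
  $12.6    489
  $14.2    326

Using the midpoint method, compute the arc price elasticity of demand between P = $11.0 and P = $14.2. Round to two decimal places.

At P = 11.0, Q = 660; at P = 14.2, Q = 326.
ΔQ = -334, ΔP = 3.2. Midpoints: P̄ = 12.60, Q̄ = 493.0.
ε = (ΔQ/ΔP)(P̄/Q̄) = (-334/3.2)(12.60/493.0).

-2.67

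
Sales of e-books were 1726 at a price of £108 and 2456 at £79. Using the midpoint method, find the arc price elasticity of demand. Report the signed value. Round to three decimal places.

-1.126

ΔQ = 2456 − 1726 = 730; ΔP = 79 − 108 = -29.
Midpoints: P̄ = 93.50, Q̄ = 2091.0.
ε = (ΔQ/ΔP)(P̄/Q̄) = (730/-29)(93.50/2091.0).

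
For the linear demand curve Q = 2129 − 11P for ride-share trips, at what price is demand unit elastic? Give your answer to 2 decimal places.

For linear demand Q = a − bP, ε = −bP/(a − bP). |ε| = 1 when bP = a − bP, i.e. P = a/(2b).
P = 2129/(2·11) = 2129/22 = 96.7727.

96.77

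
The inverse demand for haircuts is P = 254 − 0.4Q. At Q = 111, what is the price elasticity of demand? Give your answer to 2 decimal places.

At Q = 111, P = 254 − 0.4(111) = 209.60.
dP/dQ = −0.4, so dQ/dP = 1/(−0.4) = -2.500.
ε = (dQ/dP)(P/Q) = (-2.500)(209.60/111).

-4.72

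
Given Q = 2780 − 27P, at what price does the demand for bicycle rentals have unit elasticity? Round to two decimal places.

51.48

For linear demand Q = a − bP, ε = −bP/(a − bP). |ε| = 1 when bP = a − bP, i.e. P = a/(2b).
P = 2780/(2·27) = 2780/54 = 51.4815.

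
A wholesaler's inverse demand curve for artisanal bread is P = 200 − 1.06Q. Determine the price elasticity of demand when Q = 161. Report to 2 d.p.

At Q = 161, P = 200 − 1.06(161) = 29.34.
dP/dQ = −1.06, so dQ/dP = 1/(−1.06) = -0.943.
ε = (dQ/dP)(P/Q) = (-0.943)(29.34/161).

-0.17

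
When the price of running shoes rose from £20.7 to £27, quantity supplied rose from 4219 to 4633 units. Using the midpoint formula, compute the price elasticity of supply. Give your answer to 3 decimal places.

ΔQ = 4633 − 4219 = 414; ΔP = 27 − 20.7 = 6.3.
Midpoints: P̄ = 23.85, Q̄ = 4426.0.
ε_s = (ΔQ/ΔP)(P̄/Q̄) = (414/6.3)(23.85/4426.0).

0.354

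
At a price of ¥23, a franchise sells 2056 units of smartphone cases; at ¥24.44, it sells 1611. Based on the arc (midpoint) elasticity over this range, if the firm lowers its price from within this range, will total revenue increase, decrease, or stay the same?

increase

Arc ε = (-445/1.44)(23.72/1833.5) ≈ -3.998.
|ε| = 4.00 > 1, so demand is elastic. A price cut therefore raises total revenue.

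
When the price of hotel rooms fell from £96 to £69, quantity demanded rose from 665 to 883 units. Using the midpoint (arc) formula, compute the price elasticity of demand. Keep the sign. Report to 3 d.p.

ΔQ = 883 − 665 = 218; ΔP = 69 − 96 = -27.
Midpoints: P̄ = 82.50, Q̄ = 774.0.
ε = (ΔQ/ΔP)(P̄/Q̄) = (218/-27)(82.50/774.0).

-0.861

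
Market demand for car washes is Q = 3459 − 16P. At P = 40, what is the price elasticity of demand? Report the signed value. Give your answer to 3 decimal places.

-0.227

At P = 40, Q = 2819.
dQ/dP = −16.
ε = (dQ/dP)(P/Q) = (-16)(40/2819).
|ε| < 1, so demand is inelastic at this price.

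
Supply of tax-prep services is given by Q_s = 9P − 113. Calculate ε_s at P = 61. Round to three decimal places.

At P = 61, Q_s = 436.
dQ_s/dP = 9.
ε_s = (dQ_s/dP)(P/Q_s) = (9)(61/436).

1.259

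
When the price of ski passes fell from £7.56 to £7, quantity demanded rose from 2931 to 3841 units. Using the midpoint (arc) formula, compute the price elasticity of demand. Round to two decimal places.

ΔQ = 3841 − 2931 = 910; ΔP = 7 − 7.56 = -0.56.
Midpoints: P̄ = 7.28, Q̄ = 3386.0.
ε = (ΔQ/ΔP)(P̄/Q̄) = (910/-0.56)(7.28/3386.0).

-3.49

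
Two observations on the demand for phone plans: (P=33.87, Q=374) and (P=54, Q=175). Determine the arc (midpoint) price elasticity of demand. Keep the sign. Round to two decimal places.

-1.58

ΔQ = 175 − 374 = -199; ΔP = 54 − 33.87 = 20.13.
Midpoints: P̄ = 43.94, Q̄ = 274.5.
ε = (ΔQ/ΔP)(P̄/Q̄) = (-199/20.13)(43.94/274.5).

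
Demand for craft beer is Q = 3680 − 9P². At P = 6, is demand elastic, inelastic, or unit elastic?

Q = 3356, dQ/dP = -108.
ε = (dQ/dP)(P/Q) ≈ -0.193.
|ε| = 0.19 < 1.

inelastic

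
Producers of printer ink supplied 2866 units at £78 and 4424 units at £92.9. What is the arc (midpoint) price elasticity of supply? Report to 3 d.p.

ΔQ = 4424 − 2866 = 1558; ΔP = 92.9 − 78 = 14.9.
Midpoints: P̄ = 85.45, Q̄ = 3645.0.
ε_s = (ΔQ/ΔP)(P̄/Q̄) = (1558/14.9)(85.45/3645.0).

2.451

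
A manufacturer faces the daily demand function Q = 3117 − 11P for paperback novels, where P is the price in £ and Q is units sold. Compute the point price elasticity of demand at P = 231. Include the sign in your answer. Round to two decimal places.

-4.41

At P = 231, Q = 576.
dQ/dP = −11.
ε = (dQ/dP)(P/Q) = (-11)(231/576).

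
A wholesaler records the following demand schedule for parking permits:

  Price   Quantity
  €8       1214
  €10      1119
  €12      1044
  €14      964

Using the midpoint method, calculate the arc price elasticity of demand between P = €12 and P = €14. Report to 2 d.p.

-0.52

At P = 12, Q = 1044; at P = 14, Q = 964.
ΔQ = -80, ΔP = 2. Midpoints: P̄ = 13.00, Q̄ = 1004.0.
ε = (ΔQ/ΔP)(P̄/Q̄) = (-80/2)(13.00/1004.0).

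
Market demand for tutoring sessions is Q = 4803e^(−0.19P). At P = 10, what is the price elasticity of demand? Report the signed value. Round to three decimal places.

-1.900

At P = 10, Q = 718.378.
dQ/dP = −0.19·4803e^(−0.19P) = −0.19Q = -136.492.
ε = (dQ/dP)(P/Q) = (-136.492)(10/718.378).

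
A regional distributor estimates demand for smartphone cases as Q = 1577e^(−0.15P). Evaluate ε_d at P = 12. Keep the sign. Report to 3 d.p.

At P = 12, Q = 260.676.
dQ/dP = −0.15·1577e^(−0.15P) = −0.15Q = -39.101.
ε = (dQ/dP)(P/Q) = (-39.101)(12/260.676).

-1.800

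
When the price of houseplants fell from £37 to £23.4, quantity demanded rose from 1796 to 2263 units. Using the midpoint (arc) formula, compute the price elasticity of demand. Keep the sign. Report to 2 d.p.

-0.51

ΔQ = 2263 − 1796 = 467; ΔP = 23.4 − 37 = -13.6.
Midpoints: P̄ = 30.20, Q̄ = 2029.5.
ε = (ΔQ/ΔP)(P̄/Q̄) = (467/-13.6)(30.20/2029.5).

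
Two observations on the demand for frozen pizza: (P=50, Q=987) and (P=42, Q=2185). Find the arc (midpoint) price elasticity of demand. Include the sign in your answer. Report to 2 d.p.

ΔQ = 2185 − 987 = 1198; ΔP = 42 − 50 = -8.
Midpoints: P̄ = 46.00, Q̄ = 1586.0.
ε = (ΔQ/ΔP)(P̄/Q̄) = (1198/-8)(46.00/1586.0).

-4.34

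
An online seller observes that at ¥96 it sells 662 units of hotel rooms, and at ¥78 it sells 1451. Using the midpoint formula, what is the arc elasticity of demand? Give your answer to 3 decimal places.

-3.610

ΔQ = 1451 − 662 = 789; ΔP = 78 − 96 = -18.
Midpoints: P̄ = 87.00, Q̄ = 1056.5.
ε = (ΔQ/ΔP)(P̄/Q̄) = (789/-18)(87.00/1056.5).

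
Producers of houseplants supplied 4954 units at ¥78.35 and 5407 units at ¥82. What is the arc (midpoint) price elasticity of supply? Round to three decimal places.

1.921

ΔQ = 5407 − 4954 = 453; ΔP = 82 − 78.35 = 3.65.
Midpoints: P̄ = 80.17, Q̄ = 5180.5.
ε_s = (ΔQ/ΔP)(P̄/Q̄) = (453/3.65)(80.17/5180.5).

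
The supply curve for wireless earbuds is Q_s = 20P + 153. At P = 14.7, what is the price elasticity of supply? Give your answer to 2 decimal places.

0.66

At P = 14.7, Q_s = 447.
dQ_s/dP = 20.
ε_s = (dQ_s/dP)(P/Q_s) = (20)(14.7/447).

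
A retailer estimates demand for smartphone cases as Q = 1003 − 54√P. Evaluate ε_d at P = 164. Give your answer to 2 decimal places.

-1.11

At P = 164, Q = 311.463.
dQ/dP = −54/(2√P) = -2.108.
ε = (dQ/dP)(P/Q) = (-2.108)(164/311.463).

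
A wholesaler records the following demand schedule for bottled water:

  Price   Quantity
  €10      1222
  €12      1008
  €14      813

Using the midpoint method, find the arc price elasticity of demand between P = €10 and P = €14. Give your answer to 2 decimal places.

-1.21

At P = 10, Q = 1222; at P = 14, Q = 813.
ΔQ = -409, ΔP = 4. Midpoints: P̄ = 12.00, Q̄ = 1017.5.
ε = (ΔQ/ΔP)(P̄/Q̄) = (-409/4)(12.00/1017.5).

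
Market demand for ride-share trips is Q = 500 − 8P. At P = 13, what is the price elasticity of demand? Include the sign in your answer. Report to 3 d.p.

At P = 13, Q = 396.
dQ/dP = −8.
ε = (dQ/dP)(P/Q) = (-8)(13/396).
|ε| < 1, so demand is inelastic at this price.

-0.263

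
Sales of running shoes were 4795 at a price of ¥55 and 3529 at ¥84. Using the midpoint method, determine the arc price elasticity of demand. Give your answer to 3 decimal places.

ΔQ = 3529 − 4795 = -1266; ΔP = 84 − 55 = 29.
Midpoints: P̄ = 69.50, Q̄ = 4162.0.
ε = (ΔQ/ΔP)(P̄/Q̄) = (-1266/29)(69.50/4162.0).

-0.729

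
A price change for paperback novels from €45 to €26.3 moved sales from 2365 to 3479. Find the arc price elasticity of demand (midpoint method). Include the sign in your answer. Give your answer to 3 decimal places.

-0.727

ΔQ = 3479 − 2365 = 1114; ΔP = 26.3 − 45 = -18.7.
Midpoints: P̄ = 35.65, Q̄ = 2922.0.
ε = (ΔQ/ΔP)(P̄/Q̄) = (1114/-18.7)(35.65/2922.0).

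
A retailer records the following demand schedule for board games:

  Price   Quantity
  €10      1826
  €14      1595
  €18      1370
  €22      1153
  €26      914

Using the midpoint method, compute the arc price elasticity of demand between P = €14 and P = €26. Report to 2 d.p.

At P = 14, Q = 1595; at P = 26, Q = 914.
ΔQ = -681, ΔP = 12. Midpoints: P̄ = 20.00, Q̄ = 1254.5.
ε = (ΔQ/ΔP)(P̄/Q̄) = (-681/12)(20.00/1254.5).

-0.90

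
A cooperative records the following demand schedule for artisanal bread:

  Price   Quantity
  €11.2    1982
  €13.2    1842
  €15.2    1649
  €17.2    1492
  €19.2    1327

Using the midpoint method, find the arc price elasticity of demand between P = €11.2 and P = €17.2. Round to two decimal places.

At P = 11.2, Q = 1982; at P = 17.2, Q = 1492.
ΔQ = -490, ΔP = 6.0. Midpoints: P̄ = 14.20, Q̄ = 1737.0.
ε = (ΔQ/ΔP)(P̄/Q̄) = (-490/6.0)(14.20/1737.0).

-0.67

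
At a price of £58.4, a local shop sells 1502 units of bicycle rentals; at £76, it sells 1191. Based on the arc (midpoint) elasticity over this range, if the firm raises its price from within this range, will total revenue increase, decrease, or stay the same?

increase

Arc ε = (-311/17.6)(67.20/1346.5) ≈ -0.882.
|ε| = 0.88 < 1, so demand is inelastic. A price rise therefore raises total revenue.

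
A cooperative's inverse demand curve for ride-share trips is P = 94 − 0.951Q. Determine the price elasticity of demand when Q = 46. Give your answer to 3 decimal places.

-1.149

At Q = 46, P = 94 − 0.951(46) = 50.25.
dP/dQ = −0.951, so dQ/dP = 1/(−0.951) = -1.052.
ε = (dQ/dP)(P/Q) = (-1.052)(50.25/46).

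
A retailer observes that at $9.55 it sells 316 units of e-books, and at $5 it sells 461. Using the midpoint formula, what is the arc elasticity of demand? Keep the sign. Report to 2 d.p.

ΔQ = 461 − 316 = 145; ΔP = 5 − 9.55 = -4.55.
Midpoints: P̄ = 7.28, Q̄ = 388.5.
ε = (ΔQ/ΔP)(P̄/Q̄) = (145/-4.55)(7.28/388.5).

-0.60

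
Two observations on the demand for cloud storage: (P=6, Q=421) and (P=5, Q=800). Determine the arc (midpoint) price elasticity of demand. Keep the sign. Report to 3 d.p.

-3.414

ΔQ = 800 − 421 = 379; ΔP = 5 − 6 = -1.
Midpoints: P̄ = 5.50, Q̄ = 610.5.
ε = (ΔQ/ΔP)(P̄/Q̄) = (379/-1)(5.50/610.5).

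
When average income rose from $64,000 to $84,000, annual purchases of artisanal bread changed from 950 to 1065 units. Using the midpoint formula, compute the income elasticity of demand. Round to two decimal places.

0.42

ΔQ = 115, ΔI = 20000. Midpoints: Ī = 74,000, Q̄ = 1007.5.
ε_I = (ΔQ/ΔI)(Ī/Q̄) = (115/20000)(74000/1007.5).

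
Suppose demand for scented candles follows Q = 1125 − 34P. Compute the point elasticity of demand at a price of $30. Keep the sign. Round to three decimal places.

-9.714

At P = 30, Q = 105.
dQ/dP = −34.
ε = (dQ/dP)(P/Q) = (-34)(30/105).
|ε| > 1, so demand is elastic at this price.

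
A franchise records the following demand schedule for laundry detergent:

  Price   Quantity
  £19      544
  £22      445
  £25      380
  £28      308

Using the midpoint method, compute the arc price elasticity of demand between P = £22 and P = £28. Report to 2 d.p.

At P = 22, Q = 445; at P = 28, Q = 308.
ΔQ = -137, ΔP = 6. Midpoints: P̄ = 25.00, Q̄ = 376.5.
ε = (ΔQ/ΔP)(P̄/Q̄) = (-137/6)(25.00/376.5).

-1.52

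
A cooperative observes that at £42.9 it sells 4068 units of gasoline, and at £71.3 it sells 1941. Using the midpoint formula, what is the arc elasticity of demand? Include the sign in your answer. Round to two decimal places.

-1.42

ΔQ = 1941 − 4068 = -2127; ΔP = 71.3 − 42.9 = 28.4.
Midpoints: P̄ = 57.10, Q̄ = 3004.5.
ε = (ΔQ/ΔP)(P̄/Q̄) = (-2127/28.4)(57.10/3004.5).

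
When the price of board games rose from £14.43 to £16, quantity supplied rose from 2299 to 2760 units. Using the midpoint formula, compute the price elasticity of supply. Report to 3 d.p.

ΔQ = 2760 − 2299 = 461; ΔP = 16 − 14.43 = 1.57.
Midpoints: P̄ = 15.21, Q̄ = 2529.5.
ε_s = (ΔQ/ΔP)(P̄/Q̄) = (461/1.57)(15.21/2529.5).

1.766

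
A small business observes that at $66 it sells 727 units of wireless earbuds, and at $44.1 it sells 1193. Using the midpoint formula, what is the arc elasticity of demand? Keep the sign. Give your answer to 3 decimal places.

-1.220

ΔQ = 1193 − 727 = 466; ΔP = 44.1 − 66 = -21.9.
Midpoints: P̄ = 55.05, Q̄ = 960.0.
ε = (ΔQ/ΔP)(P̄/Q̄) = (466/-21.9)(55.05/960.0).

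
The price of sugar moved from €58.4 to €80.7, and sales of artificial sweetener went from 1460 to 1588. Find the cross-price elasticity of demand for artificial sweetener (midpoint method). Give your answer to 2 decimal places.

0.26

ΔQ_x = 1588 − 1460 = 128; ΔP_y = 80.7 − 58.4 = 22.3.
Midpoints: P̄_y = 69.55, Q̄_x = 1524.0.
ε_xy = (ΔQ_x/ΔP_y)(P̄_y/Q̄_x) = (128/22.3)(69.55/1524.0).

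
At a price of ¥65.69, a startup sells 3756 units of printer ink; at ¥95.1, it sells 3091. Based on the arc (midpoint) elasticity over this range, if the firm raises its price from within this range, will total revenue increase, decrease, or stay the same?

Arc ε = (-665/29.41)(80.39/3423.5) ≈ -0.531.
|ε| = 0.53 < 1, so demand is inelastic. A price rise therefore raises total revenue.

increase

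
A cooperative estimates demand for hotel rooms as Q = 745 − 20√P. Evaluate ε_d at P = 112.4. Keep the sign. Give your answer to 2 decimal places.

-0.20

At P = 112.4, Q = 532.962.
dQ/dP = −20/(2√P) = -0.943.
ε = (dQ/dP)(P/Q) = (-0.943)(112.4/532.962).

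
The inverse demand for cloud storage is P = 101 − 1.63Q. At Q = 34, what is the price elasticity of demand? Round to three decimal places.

At Q = 34, P = 101 − 1.63(34) = 45.58.
dP/dQ = −1.63, so dQ/dP = 1/(−1.63) = -0.613.
ε = (dQ/dP)(P/Q) = (-0.613)(45.58/34).

-0.822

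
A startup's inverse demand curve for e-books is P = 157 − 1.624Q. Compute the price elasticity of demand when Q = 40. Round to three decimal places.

-1.417

At Q = 40, P = 157 − 1.624(40) = 92.04.
dP/dQ = −1.624, so dQ/dP = 1/(−1.624) = -0.616.
ε = (dQ/dP)(P/Q) = (-0.616)(92.04/40).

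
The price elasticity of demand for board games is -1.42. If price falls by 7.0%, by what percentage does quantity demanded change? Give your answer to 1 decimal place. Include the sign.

%ΔQ ≈ ε × %ΔP = (-1.42)(-7.0%) = 9.94%.

9.9%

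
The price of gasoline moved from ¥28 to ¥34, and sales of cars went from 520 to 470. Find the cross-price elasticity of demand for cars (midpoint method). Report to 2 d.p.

ΔQ_x = 470 − 520 = -50; ΔP_y = 34 − 28 = 6.
Midpoints: P̄_y = 31.00, Q̄_x = 495.0.
ε_xy = (ΔQ_x/ΔP_y)(P̄_y/Q̄_x) = (-50/6)(31.00/495.0).
ε_xy < 0, so the goods are complements.

-0.52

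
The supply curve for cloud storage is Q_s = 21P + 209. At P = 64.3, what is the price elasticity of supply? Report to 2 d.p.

At P = 64.3, Q_s = 1559.30.
dQ_s/dP = 21.
ε_s = (dQ_s/dP)(P/Q_s) = (21)(64.3/1559.30).

0.87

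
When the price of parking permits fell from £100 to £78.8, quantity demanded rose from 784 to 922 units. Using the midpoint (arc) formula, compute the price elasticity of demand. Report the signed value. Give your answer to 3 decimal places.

ΔQ = 922 − 784 = 138; ΔP = 78.8 − 100 = -21.2.
Midpoints: P̄ = 89.40, Q̄ = 853.0.
ε = (ΔQ/ΔP)(P̄/Q̄) = (138/-21.2)(89.40/853.0).

-0.682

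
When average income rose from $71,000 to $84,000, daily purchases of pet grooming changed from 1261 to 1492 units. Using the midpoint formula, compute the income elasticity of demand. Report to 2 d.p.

ΔQ = 231, ΔI = 13000. Midpoints: Ī = 77,500, Q̄ = 1376.5.
ε_I = (ΔQ/ΔI)(Ī/Q̄) = (231/13000)(77500/1376.5).

1.00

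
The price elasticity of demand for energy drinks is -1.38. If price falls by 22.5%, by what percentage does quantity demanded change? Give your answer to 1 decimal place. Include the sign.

%ΔQ ≈ ε × %ΔP = (-1.38)(-22.5%) = 31.05%.

31.1%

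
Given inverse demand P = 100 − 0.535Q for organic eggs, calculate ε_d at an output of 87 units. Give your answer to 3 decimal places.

At Q = 87, P = 100 − 0.535(87) = 53.45.
dP/dQ = −0.535, so dQ/dP = 1/(−0.535) = -1.869.
ε = (dQ/dP)(P/Q) = (-1.869)(53.45/87).

-1.148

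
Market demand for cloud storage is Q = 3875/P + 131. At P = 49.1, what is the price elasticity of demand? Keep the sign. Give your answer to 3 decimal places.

-0.376

At P = 49.1, Q = 209.921.
dQ/dP = −3875/P² = -1.607.
ε = (dQ/dP)(P/Q) = (-1.607)(49.1/209.921).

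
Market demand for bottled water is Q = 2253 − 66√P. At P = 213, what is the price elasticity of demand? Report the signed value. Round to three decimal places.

-0.373

At P = 213, Q = 1289.762.
dQ/dP = −66/(2√P) = -2.261.
ε = (dQ/dP)(P/Q) = (-2.261)(213/1289.762).
|ε| < 1, so demand is inelastic at this price.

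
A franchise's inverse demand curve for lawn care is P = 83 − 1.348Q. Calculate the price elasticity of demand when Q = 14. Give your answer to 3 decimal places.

At Q = 14, P = 83 − 1.348(14) = 64.13.
dP/dQ = −1.348, so dQ/dP = 1/(−1.348) = -0.742.
ε = (dQ/dP)(P/Q) = (-0.742)(64.13/14).

-3.398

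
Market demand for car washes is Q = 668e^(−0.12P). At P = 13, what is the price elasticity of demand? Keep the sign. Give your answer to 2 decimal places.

-1.56

At P = 13, Q = 140.371.
dQ/dP = −0.12·668e^(−0.12P) = −0.12Q = -16.845.
ε = (dQ/dP)(P/Q) = (-16.845)(13/140.371).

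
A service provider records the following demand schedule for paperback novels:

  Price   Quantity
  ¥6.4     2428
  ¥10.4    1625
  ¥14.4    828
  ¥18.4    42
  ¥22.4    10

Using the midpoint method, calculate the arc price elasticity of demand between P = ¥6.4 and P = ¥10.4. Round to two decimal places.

At P = 6.4, Q = 2428; at P = 10.4, Q = 1625.
ΔQ = -803, ΔP = 4.0. Midpoints: P̄ = 8.40, Q̄ = 2026.5.
ε = (ΔQ/ΔP)(P̄/Q̄) = (-803/4.0)(8.40/2026.5).

-0.83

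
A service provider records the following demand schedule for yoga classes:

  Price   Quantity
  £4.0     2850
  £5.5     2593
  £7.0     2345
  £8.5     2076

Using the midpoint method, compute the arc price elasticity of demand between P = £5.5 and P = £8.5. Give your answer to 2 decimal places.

-0.52

At P = 5.5, Q = 2593; at P = 8.5, Q = 2076.
ΔQ = -517, ΔP = 3.0. Midpoints: P̄ = 7.00, Q̄ = 2334.5.
ε = (ΔQ/ΔP)(P̄/Q̄) = (-517/3.0)(7.00/2334.5).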